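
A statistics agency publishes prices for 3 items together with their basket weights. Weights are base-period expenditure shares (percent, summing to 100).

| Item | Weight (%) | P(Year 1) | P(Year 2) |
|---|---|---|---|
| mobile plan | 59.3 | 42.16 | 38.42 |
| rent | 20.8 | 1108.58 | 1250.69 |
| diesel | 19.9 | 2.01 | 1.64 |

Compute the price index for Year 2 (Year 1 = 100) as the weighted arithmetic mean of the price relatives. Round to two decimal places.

93.74

mobile plan: 59.3 × (38.42/42.16) = 59.3 × 0.911290 = 54.0395
rent: 20.8 × (1250.69/1108.58) = 20.8 × 1.128191 = 23.4664
diesel: 19.9 × (1.64/2.01) = 19.9 × 0.815920 = 16.2368
Index = Σ wᵢ·(p₁ᵢ/p₀ᵢ) = 54.0395 + 23.4664 + 16.2368 = 93.7427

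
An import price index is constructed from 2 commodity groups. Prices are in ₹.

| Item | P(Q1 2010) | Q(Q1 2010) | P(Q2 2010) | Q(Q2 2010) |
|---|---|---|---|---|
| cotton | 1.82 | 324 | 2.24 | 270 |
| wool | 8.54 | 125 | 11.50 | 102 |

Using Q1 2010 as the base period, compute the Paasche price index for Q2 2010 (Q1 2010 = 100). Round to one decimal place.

130.5

Paasche price index uses current-period quantities as weights.
ΣP(Q2 2010)·Q(Q2 2010) = 2.24×270 + 11.50×102 = 604.8 + 1173 = 1777.8
ΣP(Q1 2010)·Q(Q2 2010) = 1.82×270 + 8.54×102 = 491.4 + 871.08 = 1362.48
Index = 1777.8 / 1362.48 × 100 = 130.4826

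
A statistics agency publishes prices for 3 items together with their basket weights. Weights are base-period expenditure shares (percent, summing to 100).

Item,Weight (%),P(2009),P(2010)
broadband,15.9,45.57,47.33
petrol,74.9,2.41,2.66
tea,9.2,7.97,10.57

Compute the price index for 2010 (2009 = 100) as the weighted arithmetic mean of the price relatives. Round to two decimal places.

broadband: 15.9 × (47.33/45.57) = 15.9 × 1.038622 = 16.5141
petrol: 74.9 × (2.66/2.41) = 74.9 × 1.103734 = 82.6697
tea: 9.2 × (10.57/7.97) = 9.2 × 1.326223 = 12.2013
Index = Σ wᵢ·(p₁ᵢ/p₀ᵢ) = 16.5141 + 82.6697 + 12.2013 = 111.3851

111.39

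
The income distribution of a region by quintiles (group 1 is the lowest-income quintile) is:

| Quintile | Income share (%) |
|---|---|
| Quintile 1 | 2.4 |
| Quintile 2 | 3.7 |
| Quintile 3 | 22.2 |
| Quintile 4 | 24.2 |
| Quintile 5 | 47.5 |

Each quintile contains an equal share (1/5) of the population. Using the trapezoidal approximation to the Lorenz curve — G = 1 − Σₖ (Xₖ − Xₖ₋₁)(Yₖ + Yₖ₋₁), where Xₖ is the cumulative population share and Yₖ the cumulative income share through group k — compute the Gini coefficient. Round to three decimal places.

Cumulative income shares Yₖ: 0.0240, 0.0610, 0.2830, 0.5250, 1.0000
Σ (Xₖ−Xₖ₋₁)(Yₖ+Yₖ₋₁) = (1/5)(0.0240+0.0000) + (1/5)(0.0610+0.0240) + (1/5)(0.2830+0.0610) + (1/5)(0.5250+0.2830) + (1/5)(1.0000+0.5250)
  = 0.0048 + 0.0170 + 0.0688 + 0.1616 + 0.3050 = 0.5572
G = 1 − 0.5572 = 0.4428

0.443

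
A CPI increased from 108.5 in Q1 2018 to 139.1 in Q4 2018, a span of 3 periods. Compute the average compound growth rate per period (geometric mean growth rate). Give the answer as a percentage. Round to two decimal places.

8.63%

Growth factor = (139.1/108.5)^(1/3) = (1.282028)^(1/3) = 1.086340
Growth rate = 1.086340 − 1 = 0.086340 = 8.6340%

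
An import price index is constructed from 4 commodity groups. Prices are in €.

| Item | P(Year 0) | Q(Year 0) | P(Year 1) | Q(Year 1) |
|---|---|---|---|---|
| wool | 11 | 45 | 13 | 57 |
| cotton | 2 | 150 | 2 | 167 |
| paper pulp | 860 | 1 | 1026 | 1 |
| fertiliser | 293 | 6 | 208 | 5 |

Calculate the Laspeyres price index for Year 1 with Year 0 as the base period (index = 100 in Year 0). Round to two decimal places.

Laspeyres price index uses base-period quantities as weights.
ΣP(Year 1)·Q(Year 0) = 13×45 + 2×150 + 1026×1 + 208×6 = 585 + 300 + 1026 + 1248 = 3159
ΣP(Year 0)·Q(Year 0) = 11×45 + 2×150 + 860×1 + 293×6 = 495 + 300 + 860 + 1758 = 3413
Index = 3159 / 3413 × 100 = 92.5579

92.56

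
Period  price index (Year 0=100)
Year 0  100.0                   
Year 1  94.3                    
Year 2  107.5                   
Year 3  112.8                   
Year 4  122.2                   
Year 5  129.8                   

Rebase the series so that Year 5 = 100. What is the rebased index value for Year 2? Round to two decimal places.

82.82

Rebased(Year 2) = 107.5 / 129.8 × 100 = 82.8197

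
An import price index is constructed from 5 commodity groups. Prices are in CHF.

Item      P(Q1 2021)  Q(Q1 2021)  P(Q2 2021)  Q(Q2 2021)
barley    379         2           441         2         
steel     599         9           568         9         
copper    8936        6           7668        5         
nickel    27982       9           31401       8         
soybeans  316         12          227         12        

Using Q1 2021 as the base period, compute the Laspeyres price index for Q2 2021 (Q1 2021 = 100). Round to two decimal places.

106.96

Laspeyres price index uses base-period quantities as weights.
ΣP(Q2 2021)·Q(Q1 2021) = 441×2 + 568×9 + 7668×6 + 31401×9 + 227×12 = 882 + 5112 + 46008 + 282609 + 2724 = 337335
ΣP(Q1 2021)·Q(Q1 2021) = 379×2 + 599×9 + 8936×6 + 27982×9 + 316×12 = 758 + 5391 + 53616 + 251838 + 3792 = 315395
Index = 337335 / 315395 × 100 = 106.9564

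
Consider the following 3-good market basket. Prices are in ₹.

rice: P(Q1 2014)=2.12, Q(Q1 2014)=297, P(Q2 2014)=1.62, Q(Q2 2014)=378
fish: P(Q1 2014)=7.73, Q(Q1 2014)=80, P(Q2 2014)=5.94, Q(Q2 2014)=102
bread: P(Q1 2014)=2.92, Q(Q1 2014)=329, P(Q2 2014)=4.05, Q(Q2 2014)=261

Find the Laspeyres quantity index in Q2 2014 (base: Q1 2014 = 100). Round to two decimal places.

106.48

Laspeyres quantity index uses base-period prices as weights.
ΣP(Q1 2014)·Q(Q2 2014) = 2.12×378 + 7.73×102 + 2.92×261 = 801.36 + 788.46 + 762.12 = 2351.94
ΣP(Q1 2014)·Q(Q1 2014) = 2.12×297 + 7.73×80 + 2.92×329 = 629.64 + 618.4 + 960.68 = 2208.72
Index = 2351.94 / 2208.72 × 100 = 106.4843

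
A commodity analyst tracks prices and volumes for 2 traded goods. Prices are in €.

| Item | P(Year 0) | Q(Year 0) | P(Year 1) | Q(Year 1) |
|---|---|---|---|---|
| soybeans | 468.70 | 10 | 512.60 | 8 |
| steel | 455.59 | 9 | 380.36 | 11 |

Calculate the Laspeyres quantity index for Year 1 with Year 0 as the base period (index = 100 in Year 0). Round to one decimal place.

99.7

Laspeyres quantity index uses base-period prices as weights.
ΣP(Year 0)·Q(Year 1) = 468.70×8 + 455.59×11 = 3749.6 + 5011.49 = 8761.09
ΣP(Year 0)·Q(Year 0) = 468.70×10 + 455.59×9 = 4687 + 4100.31 = 8787.31
Index = 8761.09 / 8787.31 × 100 = 99.7016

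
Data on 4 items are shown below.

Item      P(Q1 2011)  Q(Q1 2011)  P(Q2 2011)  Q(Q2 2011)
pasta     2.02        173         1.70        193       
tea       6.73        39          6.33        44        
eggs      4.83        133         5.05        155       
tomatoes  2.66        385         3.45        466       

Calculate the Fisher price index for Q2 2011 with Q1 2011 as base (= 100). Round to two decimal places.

111.80

Laspeyres component (base-period weights):
ΣP(Q2 2011)Q(Q1 2011) = 1.70×173 + 6.33×39 + 5.05×133 + 3.45×385 = 294.1 + 246.87 + 671.65 + 1328.25 = 2540.87
ΣP(Q1 2011)Q(Q1 2011) = 2.02×173 + 6.73×39 + 4.83×133 + 2.66×385 = 349.46 + 262.47 + 642.39 + 1024.1 = 2278.42
L = 2540.87 / 2278.42 × 100 = 111.5189
Paasche component (current-period weights):
ΣP(Q2 2011)Q(Q2 2011) = 1.70×193 + 6.33×44 + 5.05×155 + 3.45×466 = 328.1 + 278.52 + 782.75 + 1607.7 = 2997.07
ΣP(Q1 2011)Q(Q2 2011) = 2.02×193 + 6.73×44 + 4.83×155 + 2.66×466 = 389.86 + 296.12 + 748.65 + 1239.56 = 2674.19
P = 2997.07 / 2674.19 × 100 = 112.0739
Fisher = √(L × P) = √(111.5189 × 112.0739) = 111.7961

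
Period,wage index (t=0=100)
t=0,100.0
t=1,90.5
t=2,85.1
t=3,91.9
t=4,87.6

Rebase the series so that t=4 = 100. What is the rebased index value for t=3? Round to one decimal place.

104.9

Rebased(t=3) = 91.9 / 87.6 × 100 = 104.9087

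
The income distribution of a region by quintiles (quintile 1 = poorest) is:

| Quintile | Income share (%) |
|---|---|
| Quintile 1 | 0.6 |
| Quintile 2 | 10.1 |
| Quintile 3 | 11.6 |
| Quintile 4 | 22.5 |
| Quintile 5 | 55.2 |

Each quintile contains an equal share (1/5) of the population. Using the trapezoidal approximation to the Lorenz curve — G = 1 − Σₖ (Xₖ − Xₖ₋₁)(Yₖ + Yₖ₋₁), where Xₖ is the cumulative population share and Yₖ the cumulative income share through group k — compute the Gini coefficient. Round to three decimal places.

0.486

Cumulative income shares Yₖ: 0.0060, 0.1070, 0.2230, 0.4480, 1.0000
Σ (Xₖ−Xₖ₋₁)(Yₖ+Yₖ₋₁) = (1/5)(0.0060+0.0000) + (1/5)(0.1070+0.0060) + (1/5)(0.2230+0.1070) + (1/5)(0.4480+0.2230) + (1/5)(1.0000+0.4480)
  = 0.0012 + 0.0226 + 0.0660 + 0.1342 + 0.2896 = 0.5136
G = 1 − 0.5136 = 0.4864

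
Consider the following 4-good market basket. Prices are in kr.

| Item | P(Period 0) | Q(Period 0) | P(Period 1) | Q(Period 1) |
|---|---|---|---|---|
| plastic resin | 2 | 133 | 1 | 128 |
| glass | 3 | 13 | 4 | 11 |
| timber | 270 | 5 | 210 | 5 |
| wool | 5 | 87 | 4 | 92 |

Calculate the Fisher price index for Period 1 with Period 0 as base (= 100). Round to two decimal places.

75.75

Laspeyres component (base-period weights):
ΣP(Period 1)Q(Period 0) = 1×133 + 4×13 + 210×5 + 4×87 = 133 + 52 + 1050 + 348 = 1583
ΣP(Period 0)Q(Period 0) = 2×133 + 3×13 + 270×5 + 5×87 = 266 + 39 + 1350 + 435 = 2090
L = 1583 / 2090 × 100 = 75.7416
Paasche component (current-period weights):
ΣP(Period 1)Q(Period 1) = 1×128 + 4×11 + 210×5 + 4×92 = 128 + 44 + 1050 + 368 = 1590
ΣP(Period 0)Q(Period 1) = 2×128 + 3×11 + 270×5 + 5×92 = 256 + 33 + 1350 + 460 = 2099
P = 1590 / 2099 × 100 = 75.7504
Fisher = √(L × P) = √(75.7416 × 75.7504) = 75.7460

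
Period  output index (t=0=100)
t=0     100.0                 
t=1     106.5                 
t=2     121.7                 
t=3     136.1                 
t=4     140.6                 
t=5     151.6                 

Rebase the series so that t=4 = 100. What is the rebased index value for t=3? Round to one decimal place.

96.8

Rebased(t=3) = 136.1 / 140.6 × 100 = 96.7994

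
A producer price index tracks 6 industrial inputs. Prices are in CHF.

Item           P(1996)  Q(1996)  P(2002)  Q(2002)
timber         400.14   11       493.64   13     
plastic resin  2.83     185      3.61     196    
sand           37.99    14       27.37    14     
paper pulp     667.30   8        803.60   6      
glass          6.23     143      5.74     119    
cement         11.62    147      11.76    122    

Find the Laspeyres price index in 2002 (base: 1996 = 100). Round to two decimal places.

Laspeyres price index uses base-period quantities as weights.
ΣP(2002)·Q(1996) = 493.64×11 + 3.61×185 + 27.37×14 + 803.60×8 + 5.74×143 + 11.76×147 = 5430.04 + 667.85 + 383.18 + 6428.8 + 820.82 + 1728.72 = 15459.41
ΣP(1996)·Q(1996) = 400.14×11 + 2.83×185 + 37.99×14 + 667.30×8 + 6.23×143 + 11.62×147 = 4401.54 + 523.55 + 531.86 + 5338.4 + 890.89 + 1708.14 = 13394.38
Index = 15459.41 / 13394.38 × 100 = 115.4171

115.42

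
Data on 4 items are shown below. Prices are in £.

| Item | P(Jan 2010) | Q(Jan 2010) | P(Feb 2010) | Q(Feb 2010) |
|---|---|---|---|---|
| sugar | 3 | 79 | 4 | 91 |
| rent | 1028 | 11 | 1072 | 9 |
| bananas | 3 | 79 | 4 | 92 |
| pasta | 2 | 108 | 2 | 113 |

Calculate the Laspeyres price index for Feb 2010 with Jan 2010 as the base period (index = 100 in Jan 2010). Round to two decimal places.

105.35

Laspeyres price index uses base-period quantities as weights.
ΣP(Feb 2010)·Q(Jan 2010) = 4×79 + 1072×11 + 4×79 + 2×108 = 316 + 11792 + 316 + 216 = 12640
ΣP(Jan 2010)·Q(Jan 2010) = 3×79 + 1028×11 + 3×79 + 2×108 = 237 + 11308 + 237 + 216 = 11998
Index = 12640 / 11998 × 100 = 105.3509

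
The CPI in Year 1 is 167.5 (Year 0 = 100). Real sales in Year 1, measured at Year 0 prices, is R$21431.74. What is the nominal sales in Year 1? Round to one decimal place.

Nominal = Real × (Index/100) = 21431.74 × (167.5/100)
        = 21431.74 × 1.675 = 35898.1645

35898.2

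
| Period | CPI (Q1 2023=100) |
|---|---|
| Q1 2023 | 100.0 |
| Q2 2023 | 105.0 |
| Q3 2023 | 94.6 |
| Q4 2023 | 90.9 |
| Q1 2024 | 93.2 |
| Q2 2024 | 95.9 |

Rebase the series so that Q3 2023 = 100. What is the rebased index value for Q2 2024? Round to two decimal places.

Rebased(Q2 2024) = 95.9 / 94.6 × 100 = 101.3742

101.37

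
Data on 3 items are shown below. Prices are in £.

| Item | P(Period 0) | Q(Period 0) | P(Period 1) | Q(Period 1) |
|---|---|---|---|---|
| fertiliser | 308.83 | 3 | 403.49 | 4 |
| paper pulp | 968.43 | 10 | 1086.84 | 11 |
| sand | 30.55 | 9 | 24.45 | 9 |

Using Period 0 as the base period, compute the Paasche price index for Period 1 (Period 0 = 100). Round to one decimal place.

Paasche price index uses current-period quantities as weights.
ΣP(Period 1)·Q(Period 1) = 403.49×4 + 1086.84×11 + 24.45×9 = 1613.96 + 11955.24 + 220.05 = 13789.25
ΣP(Period 0)·Q(Period 1) = 308.83×4 + 968.43×11 + 30.55×9 = 1235.32 + 10652.73 + 274.95 = 12163
Index = 13789.25 / 12163 × 100 = 113.3705

113.4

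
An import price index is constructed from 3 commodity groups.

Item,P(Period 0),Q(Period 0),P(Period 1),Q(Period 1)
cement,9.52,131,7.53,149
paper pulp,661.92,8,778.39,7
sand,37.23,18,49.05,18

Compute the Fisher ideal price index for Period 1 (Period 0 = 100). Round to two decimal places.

111.57

Laspeyres component (base-period weights):
ΣP(Period 1)Q(Period 0) = 7.53×131 + 778.39×8 + 49.05×18 = 986.43 + 6227.12 + 882.9 = 8096.45
ΣP(Period 0)Q(Period 0) = 9.52×131 + 661.92×8 + 37.23×18 = 1247.12 + 5295.36 + 670.14 = 7212.62
L = 8096.45 / 7212.62 × 100 = 112.2539
Paasche component (current-period weights):
ΣP(Period 1)Q(Period 1) = 7.53×149 + 778.39×7 + 49.05×18 = 1121.97 + 5448.73 + 882.9 = 7453.6
ΣP(Period 0)Q(Period 1) = 9.52×149 + 661.92×7 + 37.23×18 = 1418.48 + 4633.44 + 670.14 = 6722.06
P = 7453.6 / 6722.06 × 100 = 110.8827
Fisher = √(L × P) = √(112.2539 × 110.8827) = 111.5662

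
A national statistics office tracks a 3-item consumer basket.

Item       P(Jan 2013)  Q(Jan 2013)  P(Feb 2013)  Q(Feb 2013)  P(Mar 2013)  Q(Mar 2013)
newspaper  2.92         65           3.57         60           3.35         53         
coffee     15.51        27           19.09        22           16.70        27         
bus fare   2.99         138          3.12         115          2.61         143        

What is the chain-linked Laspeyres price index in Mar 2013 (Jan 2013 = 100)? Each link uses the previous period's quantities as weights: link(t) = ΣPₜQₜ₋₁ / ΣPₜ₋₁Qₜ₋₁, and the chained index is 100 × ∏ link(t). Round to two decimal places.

Link Jan 2013→Feb 2013:
ΣP(Feb 2013)Q(Jan 2013) = 3.57×65 + 19.09×27 + 3.12×138 = 232.05 + 515.43 + 430.56 = 1178.04
ΣP(Jan 2013)Q(Jan 2013) = 2.92×65 + 15.51×27 + 2.99×138 = 189.8 + 418.77 + 412.62 = 1021.19
link = 1178.04/1021.19 = 1.153595
Link Feb 2013→Mar 2013:
ΣP(Mar 2013)Q(Feb 2013) = 3.35×60 + 16.70×22 + 2.61×115 = 201 + 367.4 + 300.15 = 868.55
ΣP(Feb 2013)Q(Feb 2013) = 3.57×60 + 19.09×22 + 3.12×115 = 214.2 + 419.98 + 358.8 = 992.98
link = 868.55/992.98 = 0.874690
Chained index = 100 × 1.153595 × 0.874690 = 100.9039

100.90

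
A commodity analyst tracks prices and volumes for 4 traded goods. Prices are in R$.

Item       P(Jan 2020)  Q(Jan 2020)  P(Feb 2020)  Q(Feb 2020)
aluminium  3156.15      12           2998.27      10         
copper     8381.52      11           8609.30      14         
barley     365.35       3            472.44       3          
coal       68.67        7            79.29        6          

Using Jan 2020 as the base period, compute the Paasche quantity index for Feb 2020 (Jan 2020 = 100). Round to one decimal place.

Paasche quantity index uses current-period prices as weights.
ΣP(Feb 2020)·Q(Feb 2020) = 2998.27×10 + 8609.30×14 + 472.44×3 + 79.29×6 = 29982.7 + 120530.2 + 1417.32 + 475.74 = 152405.96
ΣP(Feb 2020)·Q(Jan 2020) = 2998.27×12 + 8609.30×11 + 472.44×3 + 79.29×7 = 35979.24 + 94702.3 + 1417.32 + 555.03 = 132653.89
Index = 152405.96 / 132653.89 × 100 = 114.8899

114.9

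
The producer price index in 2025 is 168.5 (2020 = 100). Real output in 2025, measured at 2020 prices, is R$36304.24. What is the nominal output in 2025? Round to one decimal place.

61172.6

Nominal = Real × (Index/100) = 36304.24 × (168.5/100)
        = 36304.24 × 1.685 = 61172.6444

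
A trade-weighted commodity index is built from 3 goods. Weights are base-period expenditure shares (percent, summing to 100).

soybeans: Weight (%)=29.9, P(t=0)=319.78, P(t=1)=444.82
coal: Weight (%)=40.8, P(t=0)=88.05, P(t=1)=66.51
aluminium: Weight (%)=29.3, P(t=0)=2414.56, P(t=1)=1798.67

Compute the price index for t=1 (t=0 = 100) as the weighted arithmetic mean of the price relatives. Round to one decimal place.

soybeans: 29.9 × (444.82/319.78) = 29.9 × 1.391019 = 41.5915
coal: 40.8 × (66.51/88.05) = 40.8 × 0.755366 = 30.8189
aluminium: 29.3 × (1798.67/2414.56) = 29.3 × 0.744927 = 21.8263
Index = Σ wᵢ·(p₁ᵢ/p₀ᵢ) = 41.5915 + 30.8189 + 21.8263 = 94.2368

94.2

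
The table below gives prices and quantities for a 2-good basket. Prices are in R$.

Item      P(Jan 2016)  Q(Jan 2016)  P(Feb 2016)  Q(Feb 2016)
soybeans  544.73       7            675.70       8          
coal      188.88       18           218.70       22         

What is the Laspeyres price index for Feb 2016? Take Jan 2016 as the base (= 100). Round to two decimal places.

Laspeyres price index uses base-period quantities as weights.
ΣP(Feb 2016)·Q(Jan 2016) = 675.70×7 + 218.70×18 = 4729.9 + 3936.6 = 8666.5
ΣP(Jan 2016)·Q(Jan 2016) = 544.73×7 + 188.88×18 = 3813.11 + 3399.84 = 7212.95
Index = 8666.5 / 7212.95 × 100 = 120.1519

120.15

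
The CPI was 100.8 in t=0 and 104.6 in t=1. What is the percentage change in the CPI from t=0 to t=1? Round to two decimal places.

Change = (104.6 − 100.8) / 100.8 × 100
       = 3.8 / 100.8 × 100 = 3.7698%

3.77%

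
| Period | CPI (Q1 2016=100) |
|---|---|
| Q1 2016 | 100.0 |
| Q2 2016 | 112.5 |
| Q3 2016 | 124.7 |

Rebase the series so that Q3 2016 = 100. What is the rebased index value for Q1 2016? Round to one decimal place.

Rebased(Q1 2016) = 100.0 / 124.7 × 100 = 80.1925

80.2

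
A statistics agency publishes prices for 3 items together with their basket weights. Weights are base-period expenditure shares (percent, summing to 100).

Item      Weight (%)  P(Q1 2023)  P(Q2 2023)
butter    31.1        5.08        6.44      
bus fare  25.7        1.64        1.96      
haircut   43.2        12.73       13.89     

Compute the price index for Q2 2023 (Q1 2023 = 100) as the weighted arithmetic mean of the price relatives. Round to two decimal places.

butter: 31.1 × (6.44/5.08) = 31.1 × 1.267717 = 39.4260
bus fare: 25.7 × (1.96/1.64) = 25.7 × 1.195122 = 30.7146
haircut: 43.2 × (13.89/12.73) = 43.2 × 1.091123 = 47.1365
Index = Σ wᵢ·(p₁ᵢ/p₀ᵢ) = 39.4260 + 30.7146 + 47.1365 = 117.2771

117.28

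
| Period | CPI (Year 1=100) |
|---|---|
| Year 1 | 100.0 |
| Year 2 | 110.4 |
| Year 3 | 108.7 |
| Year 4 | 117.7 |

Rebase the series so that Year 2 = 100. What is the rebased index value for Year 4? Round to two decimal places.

Rebased(Year 4) = 117.7 / 110.4 × 100 = 106.6123

106.61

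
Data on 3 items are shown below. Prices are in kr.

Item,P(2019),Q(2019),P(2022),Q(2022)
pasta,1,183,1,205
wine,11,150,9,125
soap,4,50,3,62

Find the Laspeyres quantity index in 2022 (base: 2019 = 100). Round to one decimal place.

89.9

Laspeyres quantity index uses base-period prices as weights.
ΣP(2019)·Q(2022) = 1×205 + 11×125 + 4×62 = 205 + 1375 + 248 = 1828
ΣP(2019)·Q(2019) = 1×183 + 11×150 + 4×50 = 183 + 1650 + 200 = 2033
Index = 1828 / 2033 × 100 = 89.9164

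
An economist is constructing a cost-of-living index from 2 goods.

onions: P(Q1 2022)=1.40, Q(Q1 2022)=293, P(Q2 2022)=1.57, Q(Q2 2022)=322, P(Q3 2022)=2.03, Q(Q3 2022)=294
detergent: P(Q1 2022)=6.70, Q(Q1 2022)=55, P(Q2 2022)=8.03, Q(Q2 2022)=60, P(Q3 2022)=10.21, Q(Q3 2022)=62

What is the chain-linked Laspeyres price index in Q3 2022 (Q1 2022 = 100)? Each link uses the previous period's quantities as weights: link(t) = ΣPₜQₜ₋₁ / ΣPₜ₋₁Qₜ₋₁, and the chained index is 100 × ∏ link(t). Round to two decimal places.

Link Q1 2022→Q2 2022:
ΣP(Q2 2022)Q(Q1 2022) = 1.57×293 + 8.03×55 = 460.01 + 441.65 = 901.66
ΣP(Q1 2022)Q(Q1 2022) = 1.40×293 + 6.70×55 = 410.2 + 368.5 = 778.7
link = 901.66/778.7 = 1.157904
Link Q2 2022→Q3 2022:
ΣP(Q3 2022)Q(Q2 2022) = 2.03×322 + 10.21×60 = 653.66 + 612.6 = 1266.26
ΣP(Q2 2022)Q(Q2 2022) = 1.57×322 + 8.03×60 = 505.54 + 481.8 = 987.34
link = 1266.26/987.34 = 1.282496
Chained index = 100 × 1.157904 × 1.282496 = 148.5008

148.50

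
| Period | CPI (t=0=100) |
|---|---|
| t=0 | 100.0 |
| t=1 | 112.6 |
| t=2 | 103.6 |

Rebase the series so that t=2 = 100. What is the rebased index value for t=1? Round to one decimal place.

Rebased(t=1) = 112.6 / 103.6 × 100 = 108.6873

108.7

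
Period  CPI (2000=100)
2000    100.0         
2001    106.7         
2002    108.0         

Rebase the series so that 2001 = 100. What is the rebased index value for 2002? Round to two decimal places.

101.22

Rebased(2002) = 108.0 / 106.7 × 100 = 101.2184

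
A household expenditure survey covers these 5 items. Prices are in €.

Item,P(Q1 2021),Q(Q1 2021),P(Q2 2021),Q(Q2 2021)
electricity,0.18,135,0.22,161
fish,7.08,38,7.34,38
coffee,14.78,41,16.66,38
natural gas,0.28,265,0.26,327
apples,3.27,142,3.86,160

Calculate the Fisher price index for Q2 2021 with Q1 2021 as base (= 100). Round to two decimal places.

Laspeyres component (base-period weights):
ΣP(Q2 2021)Q(Q1 2021) = 0.22×135 + 7.34×38 + 16.66×41 + 0.26×265 + 3.86×142 = 29.7 + 278.92 + 683.06 + 68.9 + 548.12 = 1608.7
ΣP(Q1 2021)Q(Q1 2021) = 0.18×135 + 7.08×38 + 14.78×41 + 0.28×265 + 3.27×142 = 24.3 + 269.04 + 605.98 + 74.2 + 464.34 = 1437.86
L = 1608.7 / 1437.86 × 100 = 111.8815
Paasche component (current-period weights):
ΣP(Q2 2021)Q(Q2 2021) = 0.22×161 + 7.34×38 + 16.66×38 + 0.26×327 + 3.86×160 = 35.42 + 278.92 + 633.08 + 85.02 + 617.6 = 1650.04
ΣP(Q1 2021)Q(Q2 2021) = 0.18×161 + 7.08×38 + 14.78×38 + 0.28×327 + 3.27×160 = 28.98 + 269.04 + 561.64 + 91.56 + 523.2 = 1474.42
P = 1650.04 / 1474.42 × 100 = 111.9111
Fisher = √(L × P) = √(111.8815 × 111.9111) = 111.8963

111.90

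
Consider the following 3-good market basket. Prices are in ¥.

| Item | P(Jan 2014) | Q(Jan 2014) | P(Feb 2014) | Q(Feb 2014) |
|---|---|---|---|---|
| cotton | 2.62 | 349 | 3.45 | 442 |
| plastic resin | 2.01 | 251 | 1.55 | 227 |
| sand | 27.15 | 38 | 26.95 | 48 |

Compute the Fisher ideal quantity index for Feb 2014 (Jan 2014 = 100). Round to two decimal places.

Laspeyres component (base-period weights):
ΣP(Jan 2014)Q(Feb 2014) = 2.62×442 + 2.01×227 + 27.15×48 = 1158.04 + 456.27 + 1303.2 = 2917.51
ΣP(Jan 2014)Q(Jan 2014) = 2.62×349 + 2.01×251 + 27.15×38 = 914.38 + 504.51 + 1031.7 = 2450.59
L = 2917.51 / 2450.59 × 100 = 119.0534
Paasche component (current-period weights):
ΣP(Feb 2014)Q(Feb 2014) = 3.45×442 + 1.55×227 + 26.95×48 = 1524.9 + 351.85 + 1293.6 = 3170.35
ΣP(Feb 2014)Q(Jan 2014) = 3.45×349 + 1.55×251 + 26.95×38 = 1204.05 + 389.05 + 1024.1 = 2617.2
P = 3170.35 / 2617.2 × 100 = 121.1352
Fisher = √(L × P) = √(119.0534 × 121.1352) = 120.0898

120.09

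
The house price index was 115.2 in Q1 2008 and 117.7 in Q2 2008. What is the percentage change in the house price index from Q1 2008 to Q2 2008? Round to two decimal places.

2.17%

Change = (117.7 − 115.2) / 115.2 × 100
       = 2.5 / 115.2 × 100 = 2.1701%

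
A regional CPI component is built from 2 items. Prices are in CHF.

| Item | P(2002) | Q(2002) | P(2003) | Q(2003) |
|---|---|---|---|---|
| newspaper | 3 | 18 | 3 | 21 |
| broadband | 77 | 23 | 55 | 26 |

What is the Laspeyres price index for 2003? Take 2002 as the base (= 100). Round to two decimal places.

Laspeyres price index uses base-period quantities as weights.
ΣP(2003)·Q(2002) = 3×18 + 55×23 = 54 + 1265 = 1319
ΣP(2002)·Q(2002) = 3×18 + 77×23 = 54 + 1771 = 1825
Index = 1319 / 1825 × 100 = 72.2740

72.27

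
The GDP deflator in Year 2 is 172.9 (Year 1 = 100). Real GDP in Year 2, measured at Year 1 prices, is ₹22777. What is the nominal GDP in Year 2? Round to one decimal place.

Nominal = Real × (Index/100) = 22777 × (172.9/100)
        = 22777 × 1.729 = 39381.4330

39381.4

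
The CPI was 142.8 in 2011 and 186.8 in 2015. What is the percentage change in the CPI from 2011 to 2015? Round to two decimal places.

30.81%

Change = (186.8 − 142.8) / 142.8 × 100
       = 44.0 / 142.8 × 100 = 30.8123%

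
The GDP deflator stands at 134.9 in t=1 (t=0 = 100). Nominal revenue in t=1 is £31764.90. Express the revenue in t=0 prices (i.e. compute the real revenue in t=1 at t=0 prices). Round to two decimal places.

23547.00

Real = Nominal ÷ (Index/100) = 31764.90 ÷ (134.9/100)
     = 31764.90 ÷ 1.349 = 23546.9978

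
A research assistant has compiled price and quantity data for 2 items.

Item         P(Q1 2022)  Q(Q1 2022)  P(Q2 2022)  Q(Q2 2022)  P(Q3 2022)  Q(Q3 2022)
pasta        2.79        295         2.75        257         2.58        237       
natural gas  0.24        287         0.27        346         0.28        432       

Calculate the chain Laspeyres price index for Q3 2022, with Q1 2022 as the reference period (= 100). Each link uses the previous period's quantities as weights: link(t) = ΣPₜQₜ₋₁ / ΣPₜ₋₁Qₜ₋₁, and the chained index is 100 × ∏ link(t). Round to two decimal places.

94.63

Link Q1 2022→Q2 2022:
ΣP(Q2 2022)Q(Q1 2022) = 2.75×295 + 0.27×287 = 811.25 + 77.49 = 888.74
ΣP(Q1 2022)Q(Q1 2022) = 2.79×295 + 0.24×287 = 823.05 + 68.88 = 891.93
link = 888.74/891.93 = 0.996423
Link Q2 2022→Q3 2022:
ΣP(Q3 2022)Q(Q2 2022) = 2.58×257 + 0.28×346 = 663.06 + 96.88 = 759.94
ΣP(Q2 2022)Q(Q2 2022) = 2.75×257 + 0.27×346 = 706.75 + 93.42 = 800.17
link = 759.94/800.17 = 0.949723
Chained index = 100 × 0.996423 × 0.949723 = 94.6326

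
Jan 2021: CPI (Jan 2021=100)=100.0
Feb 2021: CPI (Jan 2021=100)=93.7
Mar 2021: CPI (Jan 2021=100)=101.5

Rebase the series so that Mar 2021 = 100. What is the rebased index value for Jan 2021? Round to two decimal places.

Rebased(Jan 2021) = 100.0 / 101.5 × 100 = 98.5222

98.52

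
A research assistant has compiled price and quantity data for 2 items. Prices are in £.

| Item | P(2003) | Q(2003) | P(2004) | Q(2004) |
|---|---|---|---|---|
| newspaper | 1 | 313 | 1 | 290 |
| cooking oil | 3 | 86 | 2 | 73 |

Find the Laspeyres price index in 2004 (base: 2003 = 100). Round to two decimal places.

84.94

Laspeyres price index uses base-period quantities as weights.
ΣP(2004)·Q(2003) = 1×313 + 2×86 = 313 + 172 = 485
ΣP(2003)·Q(2003) = 1×313 + 3×86 = 313 + 258 = 571
Index = 485 / 571 × 100 = 84.9387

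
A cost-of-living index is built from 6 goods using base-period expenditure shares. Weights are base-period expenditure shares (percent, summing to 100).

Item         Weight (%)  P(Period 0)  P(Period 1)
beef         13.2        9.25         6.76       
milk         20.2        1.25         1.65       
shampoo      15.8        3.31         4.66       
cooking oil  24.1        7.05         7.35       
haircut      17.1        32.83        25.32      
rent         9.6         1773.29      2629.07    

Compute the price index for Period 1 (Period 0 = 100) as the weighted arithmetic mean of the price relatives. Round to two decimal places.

beef: 13.2 × (6.76/9.25) = 13.2 × 0.730811 = 9.6467
milk: 20.2 × (1.65/1.25) = 20.2 × 1.320000 = 26.6640
shampoo: 15.8 × (4.66/3.31) = 15.8 × 1.407855 = 22.2441
cooking oil: 24.1 × (7.35/7.05) = 24.1 × 1.042553 = 25.1255
haircut: 17.1 × (25.32/32.83) = 17.1 × 0.771246 = 13.1883
rent: 9.6 × (2629.07/1773.29) = 9.6 × 1.482594 = 14.2329
Index = Σ wᵢ·(p₁ᵢ/p₀ᵢ) = 9.6467 + 26.6640 + 22.2441 + 25.1255 + 13.1883 + 14.2329 = 111.1016

111.10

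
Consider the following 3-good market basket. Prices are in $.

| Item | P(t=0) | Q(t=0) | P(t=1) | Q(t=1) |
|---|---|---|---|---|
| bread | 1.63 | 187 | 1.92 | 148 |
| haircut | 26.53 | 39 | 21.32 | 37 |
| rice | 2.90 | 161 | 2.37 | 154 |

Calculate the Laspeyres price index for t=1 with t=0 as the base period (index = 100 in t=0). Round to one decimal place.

Laspeyres price index uses base-period quantities as weights.
ΣP(t=1)·Q(t=0) = 1.92×187 + 21.32×39 + 2.37×161 = 359.04 + 831.48 + 381.57 = 1572.09
ΣP(t=0)·Q(t=0) = 1.63×187 + 26.53×39 + 2.90×161 = 304.81 + 1034.67 + 466.9 = 1806.38
Index = 1572.09 / 1806.38 × 100 = 87.0299

87.0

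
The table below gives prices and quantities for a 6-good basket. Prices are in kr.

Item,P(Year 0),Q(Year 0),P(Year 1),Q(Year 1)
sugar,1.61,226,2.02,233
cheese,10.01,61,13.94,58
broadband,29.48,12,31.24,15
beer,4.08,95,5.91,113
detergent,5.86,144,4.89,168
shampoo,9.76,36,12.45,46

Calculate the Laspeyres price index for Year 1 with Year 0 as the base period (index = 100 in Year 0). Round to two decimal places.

116.64

Laspeyres price index uses base-period quantities as weights.
ΣP(Year 1)·Q(Year 0) = 2.02×226 + 13.94×61 + 31.24×12 + 5.91×95 + 4.89×144 + 12.45×36 = 456.52 + 850.34 + 374.88 + 561.45 + 704.16 + 448.2 = 3395.55
ΣP(Year 0)·Q(Year 0) = 1.61×226 + 10.01×61 + 29.48×12 + 4.08×95 + 5.86×144 + 9.76×36 = 363.86 + 610.61 + 353.76 + 387.6 + 843.84 + 351.36 = 2911.03
Index = 3395.55 / 2911.03 × 100 = 116.6443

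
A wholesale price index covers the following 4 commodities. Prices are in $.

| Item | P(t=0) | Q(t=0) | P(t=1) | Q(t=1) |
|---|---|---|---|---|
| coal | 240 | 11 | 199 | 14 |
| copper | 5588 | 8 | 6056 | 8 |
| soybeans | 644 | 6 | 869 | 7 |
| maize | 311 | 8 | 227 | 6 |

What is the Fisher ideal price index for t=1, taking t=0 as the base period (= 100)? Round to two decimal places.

107.59

Laspeyres component (base-period weights):
ΣP(t=1)Q(t=0) = 199×11 + 6056×8 + 869×6 + 227×8 = 2189 + 48448 + 5214 + 1816 = 57667
ΣP(t=0)Q(t=0) = 240×11 + 5588×8 + 644×6 + 311×8 = 2640 + 44704 + 3864 + 2488 = 53696
L = 57667 / 53696 × 100 = 107.3953
Paasche component (current-period weights):
ΣP(t=1)Q(t=1) = 199×14 + 6056×8 + 869×7 + 227×6 = 2786 + 48448 + 6083 + 1362 = 58679
ΣP(t=0)Q(t=1) = 240×14 + 5588×8 + 644×7 + 311×6 = 3360 + 44704 + 4508 + 1866 = 54438
P = 58679 / 54438 × 100 = 107.7905
Fisher = √(L × P) = √(107.3953 × 107.7905) = 107.5927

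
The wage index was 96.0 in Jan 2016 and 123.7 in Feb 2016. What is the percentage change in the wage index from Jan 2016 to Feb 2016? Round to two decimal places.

Change = (123.7 − 96.0) / 96.0 × 100
       = 27.7 / 96.0 × 100 = 28.8542%

28.85%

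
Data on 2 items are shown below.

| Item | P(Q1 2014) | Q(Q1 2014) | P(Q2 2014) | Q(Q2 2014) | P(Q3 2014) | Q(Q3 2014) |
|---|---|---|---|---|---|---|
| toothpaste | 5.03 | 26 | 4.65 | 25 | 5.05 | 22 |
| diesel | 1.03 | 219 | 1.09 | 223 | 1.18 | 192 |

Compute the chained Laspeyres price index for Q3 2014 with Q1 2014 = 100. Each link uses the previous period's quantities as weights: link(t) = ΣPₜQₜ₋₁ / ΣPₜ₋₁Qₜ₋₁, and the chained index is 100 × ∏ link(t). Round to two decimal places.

Link Q1 2014→Q2 2014:
ΣP(Q2 2014)Q(Q1 2014) = 4.65×26 + 1.09×219 = 120.9 + 238.71 = 359.61
ΣP(Q1 2014)Q(Q1 2014) = 5.03×26 + 1.03×219 = 130.78 + 225.57 = 356.35
link = 359.61/356.35 = 1.009148
Link Q2 2014→Q3 2014:
ΣP(Q3 2014)Q(Q2 2014) = 5.05×25 + 1.18×223 = 126.25 + 263.14 = 389.39
ΣP(Q2 2014)Q(Q2 2014) = 4.65×25 + 1.09×223 = 116.25 + 243.07 = 359.32
link = 389.39/359.32 = 1.083686
Chained index = 100 × 1.009148 × 1.083686 = 109.3600

109.36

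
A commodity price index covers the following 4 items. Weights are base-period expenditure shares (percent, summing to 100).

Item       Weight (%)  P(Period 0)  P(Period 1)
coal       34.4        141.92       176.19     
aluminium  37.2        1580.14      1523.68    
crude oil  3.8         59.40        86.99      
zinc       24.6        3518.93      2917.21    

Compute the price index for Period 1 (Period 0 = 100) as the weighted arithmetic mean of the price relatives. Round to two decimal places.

104.54

coal: 34.4 × (176.19/141.92) = 34.4 × 1.241474 = 42.7067
aluminium: 37.2 × (1523.68/1580.14) = 37.2 × 0.964269 = 35.8708
crude oil: 3.8 × (86.99/59.40) = 3.8 × 1.464478 = 5.5650
zinc: 24.6 × (2917.21/3518.93) = 24.6 × 0.829005 = 20.3935
Index = Σ wᵢ·(p₁ᵢ/p₀ᵢ) = 42.7067 + 35.8708 + 5.5650 + 20.3935 = 104.5361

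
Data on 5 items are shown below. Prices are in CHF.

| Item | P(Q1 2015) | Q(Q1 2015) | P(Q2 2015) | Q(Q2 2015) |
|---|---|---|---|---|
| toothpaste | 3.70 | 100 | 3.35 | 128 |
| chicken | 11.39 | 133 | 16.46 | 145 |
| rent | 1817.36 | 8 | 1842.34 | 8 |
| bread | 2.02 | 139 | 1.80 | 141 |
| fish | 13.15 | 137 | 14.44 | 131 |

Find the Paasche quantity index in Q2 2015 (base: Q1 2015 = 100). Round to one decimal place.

Paasche quantity index uses current-period prices as weights.
ΣP(Q2 2015)·Q(Q2 2015) = 3.35×128 + 16.46×145 + 1842.34×8 + 1.80×141 + 14.44×131 = 428.8 + 2386.7 + 14738.72 + 253.8 + 1891.64 = 19699.66
ΣP(Q2 2015)·Q(Q1 2015) = 3.35×100 + 16.46×133 + 1842.34×8 + 1.80×139 + 14.44×137 = 335 + 2189.18 + 14738.72 + 250.2 + 1978.28 = 19491.38
Index = 19699.66 / 19491.38 × 100 = 101.0686

101.1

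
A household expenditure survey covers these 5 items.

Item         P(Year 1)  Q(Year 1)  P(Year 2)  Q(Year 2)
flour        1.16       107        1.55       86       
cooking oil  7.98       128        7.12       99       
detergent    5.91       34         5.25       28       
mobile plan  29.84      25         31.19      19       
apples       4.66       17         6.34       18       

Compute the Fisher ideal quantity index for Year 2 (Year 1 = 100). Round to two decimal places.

78.75

Laspeyres component (base-period weights):
ΣP(Year 1)Q(Year 2) = 1.16×86 + 7.98×99 + 5.91×28 + 29.84×19 + 4.66×18 = 99.76 + 790.02 + 165.48 + 566.96 + 83.88 = 1706.1
ΣP(Year 1)Q(Year 1) = 1.16×107 + 7.98×128 + 5.91×34 + 29.84×25 + 4.66×17 = 124.12 + 1021.44 + 200.94 + 746 + 79.22 = 2171.72
L = 1706.1 / 2171.72 × 100 = 78.5599
Paasche component (current-period weights):
ΣP(Year 2)Q(Year 2) = 1.55×86 + 7.12×99 + 5.25×28 + 31.19×19 + 6.34×18 = 133.3 + 704.88 + 147 + 592.61 + 114.12 = 1691.91
ΣP(Year 2)Q(Year 1) = 1.55×107 + 7.12×128 + 5.25×34 + 31.19×25 + 6.34×17 = 165.85 + 911.36 + 178.5 + 779.75 + 107.78 = 2143.24
P = 1691.91 / 2143.24 × 100 = 78.9417
Fisher = √(L × P) = √(78.5599 × 78.9417) = 78.7505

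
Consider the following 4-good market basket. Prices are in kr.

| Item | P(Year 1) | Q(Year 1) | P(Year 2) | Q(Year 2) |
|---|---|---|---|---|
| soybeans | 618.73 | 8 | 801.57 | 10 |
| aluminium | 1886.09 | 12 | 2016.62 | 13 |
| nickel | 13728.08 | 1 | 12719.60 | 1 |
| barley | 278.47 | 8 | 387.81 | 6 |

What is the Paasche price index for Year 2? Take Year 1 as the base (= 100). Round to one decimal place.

Paasche price index uses current-period quantities as weights.
ΣP(Year 2)·Q(Year 2) = 801.57×10 + 2016.62×13 + 12719.60×1 + 387.81×6 = 8015.7 + 26216.06 + 12719.6 + 2326.86 = 49278.22
ΣP(Year 1)·Q(Year 2) = 618.73×10 + 1886.09×13 + 13728.08×1 + 278.47×6 = 6187.3 + 24519.17 + 13728.08 + 1670.82 = 46105.37
Index = 49278.22 / 46105.37 × 100 = 106.8817

106.9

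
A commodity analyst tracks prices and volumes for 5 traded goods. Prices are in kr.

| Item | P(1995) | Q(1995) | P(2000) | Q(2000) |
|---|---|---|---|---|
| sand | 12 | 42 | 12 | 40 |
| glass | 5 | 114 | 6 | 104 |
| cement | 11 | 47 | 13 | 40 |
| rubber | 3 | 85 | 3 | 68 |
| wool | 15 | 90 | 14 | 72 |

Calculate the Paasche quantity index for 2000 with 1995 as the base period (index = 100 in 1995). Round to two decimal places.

Paasche quantity index uses current-period prices as weights.
ΣP(2000)·Q(2000) = 12×40 + 6×104 + 13×40 + 3×68 + 14×72 = 480 + 624 + 520 + 204 + 1008 = 2836
ΣP(2000)·Q(1995) = 12×42 + 6×114 + 13×47 + 3×85 + 14×90 = 504 + 684 + 611 + 255 + 1260 = 3314
Index = 2836 / 3314 × 100 = 85.5763

85.58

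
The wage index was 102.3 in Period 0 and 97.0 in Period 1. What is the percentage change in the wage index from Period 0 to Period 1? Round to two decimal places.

-5.18%

Change = (97.0 − 102.3) / 102.3 × 100
       = -5.3 / 102.3 × 100 = -5.1808%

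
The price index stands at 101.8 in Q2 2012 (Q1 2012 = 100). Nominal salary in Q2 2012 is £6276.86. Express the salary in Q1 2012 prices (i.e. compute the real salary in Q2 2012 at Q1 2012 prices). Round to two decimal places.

6165.87

Real = Nominal ÷ (Index/100) = 6276.86 ÷ (101.8/100)
     = 6276.86 ÷ 1.018 = 6165.8743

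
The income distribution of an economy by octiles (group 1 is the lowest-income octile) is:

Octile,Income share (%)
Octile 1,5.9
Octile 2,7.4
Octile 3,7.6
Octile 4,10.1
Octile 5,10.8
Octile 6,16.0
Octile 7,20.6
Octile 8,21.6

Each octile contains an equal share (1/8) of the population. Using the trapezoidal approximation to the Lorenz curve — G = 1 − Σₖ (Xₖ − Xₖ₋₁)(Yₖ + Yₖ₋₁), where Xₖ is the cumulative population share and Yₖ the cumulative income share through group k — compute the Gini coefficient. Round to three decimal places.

Cumulative income shares Yₖ: 0.0590, 0.1330, 0.2090, 0.3100, 0.4180, 0.5780, 0.7840, 1.0000
Σ (Xₖ−Xₖ₋₁)(Yₖ+Yₖ₋₁) = (1/8)(0.0590+0.0000) + (1/8)(0.1330+0.0590) + (1/8)(0.2090+0.1330) + (1/8)(0.3100+0.2090) + (1/8)(0.4180+0.3100) + (1/8)(0.5780+0.4180) + (1/8)(0.7840+0.5780) + (1/8)(1.0000+0.7840)
  = 0.0074 + 0.0240 + 0.0428 + 0.0649 + 0.0910 + 0.1245 + 0.1703 + 0.2230 = 0.7478
G = 1 − 0.7478 = 0.2522

0.252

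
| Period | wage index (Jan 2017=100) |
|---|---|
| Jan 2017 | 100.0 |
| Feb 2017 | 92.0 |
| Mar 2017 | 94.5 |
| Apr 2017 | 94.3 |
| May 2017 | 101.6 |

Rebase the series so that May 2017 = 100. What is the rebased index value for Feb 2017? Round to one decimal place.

90.6

Rebased(Feb 2017) = 92.0 / 101.6 × 100 = 90.5512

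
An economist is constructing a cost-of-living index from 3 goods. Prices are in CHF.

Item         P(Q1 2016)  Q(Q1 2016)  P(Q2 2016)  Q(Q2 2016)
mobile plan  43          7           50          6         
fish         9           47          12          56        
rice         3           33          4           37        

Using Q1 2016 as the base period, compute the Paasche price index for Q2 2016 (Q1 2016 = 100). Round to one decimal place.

128.3

Paasche price index uses current-period quantities as weights.
ΣP(Q2 2016)·Q(Q2 2016) = 50×6 + 12×56 + 4×37 = 300 + 672 + 148 = 1120
ΣP(Q1 2016)·Q(Q2 2016) = 43×6 + 9×56 + 3×37 = 258 + 504 + 111 = 873
Index = 1120 / 873 × 100 = 128.2932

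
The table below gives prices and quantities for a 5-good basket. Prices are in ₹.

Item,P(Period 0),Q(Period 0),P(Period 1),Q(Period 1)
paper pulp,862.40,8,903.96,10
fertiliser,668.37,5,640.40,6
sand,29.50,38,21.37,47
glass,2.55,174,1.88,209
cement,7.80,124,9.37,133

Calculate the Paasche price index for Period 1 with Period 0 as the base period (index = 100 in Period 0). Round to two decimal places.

99.58

Paasche price index uses current-period quantities as weights.
ΣP(Period 1)·Q(Period 1) = 903.96×10 + 640.40×6 + 21.37×47 + 1.88×209 + 9.37×133 = 9039.6 + 3842.4 + 1004.39 + 392.92 + 1246.21 = 15525.52
ΣP(Period 0)·Q(Period 1) = 862.40×10 + 668.37×6 + 29.50×47 + 2.55×209 + 7.80×133 = 8624 + 4010.22 + 1386.5 + 532.95 + 1037.4 = 15591.07
Index = 15525.52 / 15591.07 × 100 = 99.5796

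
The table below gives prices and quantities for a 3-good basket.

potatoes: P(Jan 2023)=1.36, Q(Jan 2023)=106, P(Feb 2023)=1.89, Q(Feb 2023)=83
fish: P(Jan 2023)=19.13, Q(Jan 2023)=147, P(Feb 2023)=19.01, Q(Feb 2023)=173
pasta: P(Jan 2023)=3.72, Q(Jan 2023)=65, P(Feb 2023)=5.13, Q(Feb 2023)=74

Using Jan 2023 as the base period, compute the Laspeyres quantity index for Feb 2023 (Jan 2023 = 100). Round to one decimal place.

Laspeyres quantity index uses base-period prices as weights.
ΣP(Jan 2023)·Q(Feb 2023) = 1.36×83 + 19.13×173 + 3.72×74 = 112.88 + 3309.49 + 275.28 = 3697.65
ΣP(Jan 2023)·Q(Jan 2023) = 1.36×106 + 19.13×147 + 3.72×65 = 144.16 + 2812.11 + 241.8 = 3198.07
Index = 3697.65 / 3198.07 × 100 = 115.6213

115.6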